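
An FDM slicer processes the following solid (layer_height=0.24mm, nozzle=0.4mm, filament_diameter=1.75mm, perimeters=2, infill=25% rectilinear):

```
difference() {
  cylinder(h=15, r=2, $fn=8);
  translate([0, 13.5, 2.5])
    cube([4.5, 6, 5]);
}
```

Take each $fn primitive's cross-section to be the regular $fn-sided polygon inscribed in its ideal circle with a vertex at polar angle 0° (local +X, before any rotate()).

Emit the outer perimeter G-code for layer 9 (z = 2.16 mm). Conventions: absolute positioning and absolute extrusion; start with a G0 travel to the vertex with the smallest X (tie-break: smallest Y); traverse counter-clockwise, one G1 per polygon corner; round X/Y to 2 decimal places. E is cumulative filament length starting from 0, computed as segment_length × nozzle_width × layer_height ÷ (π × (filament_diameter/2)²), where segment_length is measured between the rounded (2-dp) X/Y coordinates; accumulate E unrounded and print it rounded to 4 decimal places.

At z = 2.16 mm: the r=2 cylinder contributes a regular 8-gon of circumradius 2; the cube at (0, 13.5) is absent (z outside [2.5, 7.5]); After the difference (first − rest): none of the subtracted shapes is present at this height, so the r=2 cylinder is unchanged — 1 connected region. The outline is a single polygon with 8 vertices. Extrusion per mm of travel: 0.4 × 0.24 / (π × 0.875²) = 0.039912. Accumulating E over each segment gives final E = 0.4880.

G0 X-2.00 Y0.00 Z2.16
G1 X-1.41 Y-1.41 E0.0610
G1 X0.00 Y-2.00 E0.1220
G1 X1.41 Y-1.41 E0.1830
G1 X2.00 Y0.00 E0.2440
G1 X1.41 Y1.41 E0.3050
G1 X0.00 Y2.00 E0.3660
G1 X-1.41 Y1.41 E0.4270
G1 X-2.00 Y0.00 E0.4880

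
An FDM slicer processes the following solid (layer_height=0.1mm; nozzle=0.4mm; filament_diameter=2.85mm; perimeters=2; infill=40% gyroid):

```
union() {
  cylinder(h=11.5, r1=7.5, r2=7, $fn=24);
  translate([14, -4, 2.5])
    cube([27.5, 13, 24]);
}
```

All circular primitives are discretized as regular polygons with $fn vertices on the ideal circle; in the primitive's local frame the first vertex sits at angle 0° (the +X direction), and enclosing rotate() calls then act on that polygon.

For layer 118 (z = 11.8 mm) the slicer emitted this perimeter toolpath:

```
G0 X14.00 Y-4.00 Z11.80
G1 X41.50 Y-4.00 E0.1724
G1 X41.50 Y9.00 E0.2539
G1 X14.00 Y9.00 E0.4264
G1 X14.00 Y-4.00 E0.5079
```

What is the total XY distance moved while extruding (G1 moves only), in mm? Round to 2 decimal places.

81.00 mm

Sum the Euclidean lengths of each G1 segment: total = 81.00 mm.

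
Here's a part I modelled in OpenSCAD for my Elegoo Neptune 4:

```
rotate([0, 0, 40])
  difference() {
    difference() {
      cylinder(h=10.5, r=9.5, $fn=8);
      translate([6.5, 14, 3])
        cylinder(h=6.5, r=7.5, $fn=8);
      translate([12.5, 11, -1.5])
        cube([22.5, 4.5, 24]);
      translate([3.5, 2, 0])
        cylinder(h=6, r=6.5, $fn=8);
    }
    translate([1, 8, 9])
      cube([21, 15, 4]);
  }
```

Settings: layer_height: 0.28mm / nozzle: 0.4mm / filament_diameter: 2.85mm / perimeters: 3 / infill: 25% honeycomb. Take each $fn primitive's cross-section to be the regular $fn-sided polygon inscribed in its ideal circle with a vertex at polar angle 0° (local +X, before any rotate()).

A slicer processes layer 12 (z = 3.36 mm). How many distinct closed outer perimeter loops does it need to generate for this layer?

At z = 3.36 mm: the cylinder: section is a regular 8-gon, circumradius r=9.5; the r=7.5 cylinder at (6.5, 14) contributes a regular 8-gon of circumradius 7.5; the 22.5×4.5 cube at (12.5, 11) contributes its full rectangle; the cylinder at (3.5, 2): section is a regular 8-gon, circumradius r=6.5; After the difference (first − rest): starting from the r=9.5 cylinder, the r=7.5 cylinder at (6.5, 14) partially overlaps it — only the 1.71 mm² overlap (of its 159.10 mm²) is removed, clipping the outline; the 22.5×4.5 cube at (12.5, 11) misses the remaining region (no effect); the r=6.5 cylinder at (3.5, 2) partially overlaps it — only the 109.17 mm² overlap (of its 119.50 mm²) is removed, clipping the outline — 1 connected region; the cube at (1, 8) is not intersected at this z (z outside [9, 13]); After the difference (first − rest): none of the subtracted shapes is present at this height, so that combined region is unchanged — 1 connected region; (whole slice rotated 40° about Z — lengths, areas and connectivity unchanged). The result has 1 disconnected region.

1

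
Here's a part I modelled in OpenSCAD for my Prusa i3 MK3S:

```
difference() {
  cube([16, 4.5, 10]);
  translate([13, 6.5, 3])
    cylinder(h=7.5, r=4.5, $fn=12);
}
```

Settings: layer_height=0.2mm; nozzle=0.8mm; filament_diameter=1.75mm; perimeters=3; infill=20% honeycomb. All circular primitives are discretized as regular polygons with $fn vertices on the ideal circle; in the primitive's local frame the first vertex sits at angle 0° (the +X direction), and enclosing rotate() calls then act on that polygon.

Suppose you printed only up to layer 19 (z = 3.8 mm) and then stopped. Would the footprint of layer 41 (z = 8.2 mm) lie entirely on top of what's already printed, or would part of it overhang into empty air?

Compare the two slices. At z = 3.8: the cube is present — its section is the full 16×4.5 rectangle (area 72.00 mm²); the r=4.5 cylinder at (13, 6.5) gives a regular 12-gon of circumradius 4.5 (constant along its height) (area = (12/2)·4.500²·sin(360°/12) = 60.75 mm²); Subtracting the remaining from the first: starting from the 16×4.5 cube (72.00 mm²), the r=4.5 cylinder at (13, 6.5) partially overlaps it — only the 12.81 mm² overlap (of its 60.75 mm²) is removed, clipping the outline — area = 59.19 mm². At z = 8.2: the 16×4.5 cube contributes its full rectangle (area 72.00 mm²); the r=4.5 cylinder at (13, 6.5) gives a regular 12-gon of circumradius 4.5 (constant along its height) (area = (12/2)·4.500²·sin(360°/12) = 60.75 mm²); Subtracting the remaining from the first: starting from the 16×4.5 cube (72.00 mm²), the r=4.5 cylinder at (13, 6.5) partially overlaps it — only the 12.81 mm² overlap (of its 60.75 mm²) is removed, clipping the outline — area = 59.19 mm². Checking containment: the cross-section at z = 8.2 is a subset of the cross-section at z = 3.8.

entirely on top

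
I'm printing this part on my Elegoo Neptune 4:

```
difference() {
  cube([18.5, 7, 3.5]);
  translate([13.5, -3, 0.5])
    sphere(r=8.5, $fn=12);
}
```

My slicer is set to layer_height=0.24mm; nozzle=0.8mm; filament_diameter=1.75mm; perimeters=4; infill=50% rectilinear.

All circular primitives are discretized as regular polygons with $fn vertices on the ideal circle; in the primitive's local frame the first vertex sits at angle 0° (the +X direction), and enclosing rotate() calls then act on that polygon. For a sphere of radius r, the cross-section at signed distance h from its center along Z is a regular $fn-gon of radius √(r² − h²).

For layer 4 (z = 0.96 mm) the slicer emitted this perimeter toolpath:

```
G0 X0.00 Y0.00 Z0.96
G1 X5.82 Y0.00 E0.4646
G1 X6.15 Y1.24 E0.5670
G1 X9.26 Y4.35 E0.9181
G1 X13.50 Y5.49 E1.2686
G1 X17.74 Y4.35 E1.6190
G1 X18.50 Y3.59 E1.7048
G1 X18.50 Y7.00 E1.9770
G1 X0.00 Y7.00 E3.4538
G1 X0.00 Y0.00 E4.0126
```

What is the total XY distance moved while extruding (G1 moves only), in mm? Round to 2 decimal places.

Sum the Euclidean lengths of each G1 segment: total = 50.27 mm.

50.27 mm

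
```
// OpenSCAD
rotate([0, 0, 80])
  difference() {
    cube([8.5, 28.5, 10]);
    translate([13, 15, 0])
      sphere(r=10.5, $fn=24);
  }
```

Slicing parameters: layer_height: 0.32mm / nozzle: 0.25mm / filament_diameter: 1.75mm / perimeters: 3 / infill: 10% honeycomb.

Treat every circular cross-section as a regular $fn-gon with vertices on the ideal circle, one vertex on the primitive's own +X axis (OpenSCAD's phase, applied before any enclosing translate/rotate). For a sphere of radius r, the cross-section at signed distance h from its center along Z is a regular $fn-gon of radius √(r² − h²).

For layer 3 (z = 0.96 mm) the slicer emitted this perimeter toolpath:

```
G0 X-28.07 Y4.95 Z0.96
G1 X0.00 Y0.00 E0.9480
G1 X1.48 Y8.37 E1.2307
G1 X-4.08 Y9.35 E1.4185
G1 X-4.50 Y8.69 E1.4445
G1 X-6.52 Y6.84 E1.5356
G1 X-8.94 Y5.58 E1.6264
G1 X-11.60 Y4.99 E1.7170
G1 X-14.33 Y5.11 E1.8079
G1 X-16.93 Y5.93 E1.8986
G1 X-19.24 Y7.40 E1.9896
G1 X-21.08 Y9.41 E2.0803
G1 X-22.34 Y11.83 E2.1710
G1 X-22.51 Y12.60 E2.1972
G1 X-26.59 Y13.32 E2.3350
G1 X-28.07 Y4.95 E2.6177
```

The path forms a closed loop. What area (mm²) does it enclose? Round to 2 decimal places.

163.01 mm²

Apply the shoelace formula to the sequence of (X, Y) vertices; enclosed area = 163.01 mm².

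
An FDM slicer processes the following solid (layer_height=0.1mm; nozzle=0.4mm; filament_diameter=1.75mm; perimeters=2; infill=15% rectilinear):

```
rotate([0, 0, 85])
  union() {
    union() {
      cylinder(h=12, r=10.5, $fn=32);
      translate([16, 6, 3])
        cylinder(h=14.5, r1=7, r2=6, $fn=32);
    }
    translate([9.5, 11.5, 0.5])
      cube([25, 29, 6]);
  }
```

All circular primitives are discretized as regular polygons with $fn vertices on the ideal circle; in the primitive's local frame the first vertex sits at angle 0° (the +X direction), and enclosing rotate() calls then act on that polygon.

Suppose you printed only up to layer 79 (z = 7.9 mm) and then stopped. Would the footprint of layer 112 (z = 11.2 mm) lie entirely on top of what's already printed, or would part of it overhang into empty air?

entirely on top

Compare the two slices. At z = 7.9: the r=10.5 cylinder gives a regular 32-gon of circumradius 10.5 (constant along its height) (area = (32/2)·10.500²·sin(360°/32) = 344.14 mm²); the cone at (16, 6) contributes a regular 32-gon of circumradius 6.662 (interpolated between r1=7 and r2=6 at t=0.338) (area = (32/2)·6.662²·sin(360°/32) = 138.54 mm²); Combining (union): the regions partially overlap — summed areas 482.68 mm² minus the doubly-counted overlap 0.02 mm² gives 482.66 mm² — area = 482.66 mm²; the cube at (9.5, 11.5) is not intersected at this z (z outside [0.5, 6.5]); Combining (union): only that combined region is present, so the union is just that shape — area = 482.66 mm²; (rotated 85° about Z; rotation is an isometry so areas/perimeters/island counts are preserved). At z = 11.2: the r=10.5 cylinder contributes a regular 32-gon of circumradius 10.5 (area = (32/2)·10.500²·sin(360°/32) = 344.14 mm²); the cone at (16, 6): at t=0.566 of its height the radius interpolates to r₁+(r₂−r₁)t = 6.434, giving a regular 32-gon of that circumradius (area = (32/2)·6.434²·sin(360°/32) = 129.24 mm²); Merging all regions: the 2 present regions are separate (no shared area or edge), so areas and boundary lengths simply add and each stays a separate island — area = 473.38 mm²; the cube at (9.5, 11.5) is absent (z outside [0.5, 6.5]); Merging all regions: only that combined region is present, so the union is just that shape — area = 473.38 mm²; (rotated 85° about Z; rotation is an isometry so areas/perimeters/island counts are preserved). Checking containment: the cross-section at z = 11.2 is a subset of the cross-section at z = 7.9.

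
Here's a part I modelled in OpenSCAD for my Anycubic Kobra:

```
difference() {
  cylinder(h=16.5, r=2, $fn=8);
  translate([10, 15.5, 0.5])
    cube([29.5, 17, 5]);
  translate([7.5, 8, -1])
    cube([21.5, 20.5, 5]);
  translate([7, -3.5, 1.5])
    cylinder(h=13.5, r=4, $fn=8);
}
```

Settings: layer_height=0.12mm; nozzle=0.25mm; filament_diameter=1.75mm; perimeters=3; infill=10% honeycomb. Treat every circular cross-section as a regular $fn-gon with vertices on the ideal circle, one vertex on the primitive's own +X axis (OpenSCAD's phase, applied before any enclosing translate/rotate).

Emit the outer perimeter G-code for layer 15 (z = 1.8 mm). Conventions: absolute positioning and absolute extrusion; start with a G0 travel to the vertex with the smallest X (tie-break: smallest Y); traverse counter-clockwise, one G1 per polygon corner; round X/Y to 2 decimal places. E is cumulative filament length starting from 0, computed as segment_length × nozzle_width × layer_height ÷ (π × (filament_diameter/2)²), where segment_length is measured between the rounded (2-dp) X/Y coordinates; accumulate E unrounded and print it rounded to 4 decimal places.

At z = 1.8 mm: the cylinder: section is a regular 8-gon, circumradius r=2; the cube at (10, 15.5) is present — its section is the full 29.5×17 rectangle; the 21.5×20.5 cube at (7.5, 8) contributes its full rectangle; the r=4 cylinder at (7, -3.5) contributes a regular 8-gon of circumradius 4; After the difference (first − rest): starting from the r=2 cylinder, the 29.5×17 cube at (10, 15.5) misses the remaining region (no effect); the 21.5×20.5 cube at (7.5, 8) misses the remaining region (no effect); the r=4 cylinder at (7, -3.5) misses the remaining region (no effect) — 1 connected region. The outline is a single polygon with 8 vertices. Extrusion per mm of travel: 0.25 × 0.12 / (π × 0.875²) = 0.012473. Accumulating E over each segment gives final E = 0.1525.

G0 X-2.00 Y0.00 Z1.80
G1 X-1.41 Y-1.41 E0.0191
G1 X0.00 Y-2.00 E0.0381
G1 X1.41 Y-1.41 E0.0572
G1 X2.00 Y0.00 E0.0763
G1 X1.41 Y1.41 E0.0953
G1 X0.00 Y2.00 E0.1144
G1 X-1.41 Y1.41 E0.1334
G1 X-2.00 Y0.00 E0.1525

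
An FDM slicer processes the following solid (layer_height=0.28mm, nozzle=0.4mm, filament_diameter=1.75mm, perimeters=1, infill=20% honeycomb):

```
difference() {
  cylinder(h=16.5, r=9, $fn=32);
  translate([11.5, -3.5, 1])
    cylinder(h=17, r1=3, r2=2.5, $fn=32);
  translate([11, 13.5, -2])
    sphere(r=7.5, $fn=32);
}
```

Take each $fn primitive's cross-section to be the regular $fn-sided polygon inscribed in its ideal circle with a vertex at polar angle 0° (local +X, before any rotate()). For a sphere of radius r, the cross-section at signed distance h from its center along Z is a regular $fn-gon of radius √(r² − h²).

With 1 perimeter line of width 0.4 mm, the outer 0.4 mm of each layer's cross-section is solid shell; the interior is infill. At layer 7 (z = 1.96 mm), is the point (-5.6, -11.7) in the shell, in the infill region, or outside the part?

At z = 1.96 mm: the r=9 cylinder contributes a regular 32-gon of circumradius 9; the cone at (11.5, -3.5) (r1=3→r2=2.5) has section circumradius 2.972 here — a regular 32-gon; the sphere at (11, 13.5): section is a regular 32-gon, circumradius = √(r²−h²) = √(7.5²−3.96²) = 6.369; Taking the first minus the rest: starting from the r=9 cylinder, the cone at (11.5, -3.5) misses the remaining region (no effect); the r=7.5 sphere at (11, 13.5) misses the remaining region (no effect) — 1 connected region. Overall, the cross-section is a single solid region. The nearest boundary edge runs (-3.44, -8.31)→(-5.00, -7.48); distance from the point to it = 4.00 mm. The point is not inside any of the regions above, so it lies outside the cross-section (4.00 mm from the nearest boundary).

outside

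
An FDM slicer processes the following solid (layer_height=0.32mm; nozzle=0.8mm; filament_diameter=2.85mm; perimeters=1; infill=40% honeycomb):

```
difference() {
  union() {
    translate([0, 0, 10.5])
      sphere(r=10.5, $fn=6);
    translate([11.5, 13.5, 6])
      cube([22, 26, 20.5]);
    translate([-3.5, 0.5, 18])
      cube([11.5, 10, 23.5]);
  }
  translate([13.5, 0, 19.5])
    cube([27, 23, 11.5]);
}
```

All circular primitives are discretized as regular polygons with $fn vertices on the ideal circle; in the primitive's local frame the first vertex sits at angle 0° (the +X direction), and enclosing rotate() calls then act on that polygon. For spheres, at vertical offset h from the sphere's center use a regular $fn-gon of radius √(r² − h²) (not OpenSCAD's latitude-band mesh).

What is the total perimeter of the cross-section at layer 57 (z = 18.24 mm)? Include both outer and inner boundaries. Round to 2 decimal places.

152.05 mm

At z = 18.24 mm: the r=10.5 sphere slices to a regular 6-gon of circumradius 7.095 (√(r²−h²) with h=7.74 from center) (perimeter = 2·6·7.095·sin(180°/6) = 42.57 mm); the cube at (11.5, 13.5) is present — its section is the full 22×26 rectangle (perimeter 96.00 mm); the 11.5×10 cube at (-3.5, 0.5) contributes its full rectangle (perimeter 43.00 mm); Combining (union): the regions partially overlap (shared area 48.98 mm²), so the edge portions inside another operand are dropped and the merged outline is re-measured after clipping — boundary = 152.05 mm; the cube at (13.5, 0) is absent (z outside [19.5, 31]); After the difference (first − rest): none of the subtracted shapes is present at this height, so that combined region is unchanged — boundary = 152.05 mm. Overall, the cross-section has 2 separate islands. Total boundary length (outer) = 152.05 mm.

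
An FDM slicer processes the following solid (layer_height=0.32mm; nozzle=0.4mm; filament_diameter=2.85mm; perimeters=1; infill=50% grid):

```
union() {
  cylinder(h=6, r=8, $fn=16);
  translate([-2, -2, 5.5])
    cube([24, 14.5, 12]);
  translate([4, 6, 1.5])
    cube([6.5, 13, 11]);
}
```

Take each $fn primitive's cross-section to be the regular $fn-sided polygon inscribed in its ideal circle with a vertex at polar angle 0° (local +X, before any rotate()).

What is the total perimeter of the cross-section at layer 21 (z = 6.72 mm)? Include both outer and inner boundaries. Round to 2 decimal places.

90.00 mm

At z = 6.72 mm: the cylinder is not intersected at this z (z outside [0, 6]); the 24×14.5 cube at (-2, -2) contributes its full rectangle (perimeter 77.00 mm); the cube at (4, 6) is present — its section is the full 6.5×13 rectangle (perimeter 39.00 mm); Merging all regions: the regions partially overlap (shared area 42.25 mm²), so the edge portions inside another operand are dropped and the merged outline is re-measured after clipping — boundary = 90.00 mm. Overall, the cross-section is a single solid region. Total boundary length (outer) = 90.00 mm.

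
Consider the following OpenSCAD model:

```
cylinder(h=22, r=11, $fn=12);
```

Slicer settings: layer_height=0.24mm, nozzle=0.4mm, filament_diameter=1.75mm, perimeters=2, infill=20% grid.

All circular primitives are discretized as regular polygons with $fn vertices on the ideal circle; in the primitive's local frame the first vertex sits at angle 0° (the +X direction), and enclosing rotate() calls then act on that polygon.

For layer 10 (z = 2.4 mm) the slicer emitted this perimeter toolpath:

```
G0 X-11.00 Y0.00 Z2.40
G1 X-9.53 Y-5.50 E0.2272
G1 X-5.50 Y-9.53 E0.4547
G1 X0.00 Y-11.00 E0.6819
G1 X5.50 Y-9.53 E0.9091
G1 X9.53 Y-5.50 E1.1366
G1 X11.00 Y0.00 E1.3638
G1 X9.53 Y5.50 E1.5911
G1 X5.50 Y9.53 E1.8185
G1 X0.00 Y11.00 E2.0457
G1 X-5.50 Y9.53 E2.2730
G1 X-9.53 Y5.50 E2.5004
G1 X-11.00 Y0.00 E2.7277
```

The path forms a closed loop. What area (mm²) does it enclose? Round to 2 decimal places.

363.14 mm²

Apply the shoelace formula to the sequence of (X, Y) vertices; enclosed area = 363.14 mm².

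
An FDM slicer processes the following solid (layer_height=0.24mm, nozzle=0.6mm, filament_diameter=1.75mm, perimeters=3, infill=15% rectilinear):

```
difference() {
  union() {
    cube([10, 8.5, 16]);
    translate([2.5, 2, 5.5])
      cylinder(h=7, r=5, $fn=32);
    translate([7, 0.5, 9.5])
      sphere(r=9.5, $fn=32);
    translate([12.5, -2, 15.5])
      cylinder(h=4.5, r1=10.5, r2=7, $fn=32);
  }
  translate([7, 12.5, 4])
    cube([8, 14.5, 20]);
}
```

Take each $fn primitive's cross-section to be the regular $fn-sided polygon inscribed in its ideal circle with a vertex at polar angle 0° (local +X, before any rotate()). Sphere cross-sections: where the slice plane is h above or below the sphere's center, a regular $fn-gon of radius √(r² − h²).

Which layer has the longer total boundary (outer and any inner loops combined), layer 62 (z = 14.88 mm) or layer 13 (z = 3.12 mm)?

layer 62 (z = 14.88 mm)

Layer 62 (z = 14.88): the cube (footprint 10×8.5) is included at this height (perimeter 37.00 mm); the cylinder at (2.5, 2) is not intersected at this z (z outside [5.5, 12.5]); the r=9.5 sphere at (7, 0.5) slices to a regular 32-gon of circumradius 7.830 (√(r²−h²) with h=5.38 from center) (perimeter = 2·32·7.830·sin(180°/32) = 49.12 mm); the cone at (12.5, -2) does not reach this height (z outside [15.5, 20]); Merging all regions: the regions partially overlap (shared area 73.79 mm²), so the edge portions inside another operand are dropped and the merged outline is re-measured after clipping — boundary = 52.66 mm; the cube at (7, 12.5) is present — its section is the full 8×14.5 rectangle (perimeter 45.00 mm); Taking the first minus the rest: starting from the result so far, the 8×14.5 cube at (7, 12.5) misses the remaining region (no effect) — boundary = 52.66 mm. So its perimeter = 52.66 mm. Layer 13 (z = 3.12): the cube is present — its section is the full 10×8.5 rectangle (perimeter 37.00 mm); the cylinder at (2.5, 2) does not reach this height (z outside [5.5, 12.5]); the sphere at (7, 0.5): section is a regular 32-gon, circumradius = √(r²−h²) = √(9.5²−6.38²) = 7.039 (perimeter = 2·32·7.039·sin(180°/32) = 44.16 mm); the cone at (12.5, -2) is not intersected at this z (z outside [15.5, 20]); Combining (union): the regions partially overlap (shared area 64.05 mm²), so the edge portions inside another operand are dropped and the merged outline is re-measured after clipping — boundary = 49.68 mm; the cube at (7, 12.5) is absent (z outside [4, 24]); After the difference (first − rest): none of the subtracted shapes is present at this height, so the result so far is unchanged — boundary = 49.68 mm. So its perimeter = 49.68 mm. Layer 62 is larger (52.66 vs 49.68 mm).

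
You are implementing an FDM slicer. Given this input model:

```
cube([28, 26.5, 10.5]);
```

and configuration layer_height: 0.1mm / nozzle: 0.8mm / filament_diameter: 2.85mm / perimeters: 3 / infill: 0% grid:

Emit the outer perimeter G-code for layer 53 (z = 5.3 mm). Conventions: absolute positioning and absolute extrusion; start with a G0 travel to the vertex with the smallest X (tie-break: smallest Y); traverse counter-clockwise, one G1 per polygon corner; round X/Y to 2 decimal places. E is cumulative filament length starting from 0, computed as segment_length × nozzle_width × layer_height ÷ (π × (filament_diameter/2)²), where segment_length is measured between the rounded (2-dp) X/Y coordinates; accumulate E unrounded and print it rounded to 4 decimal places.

G0 X0.00 Y0.00 Z5.30
G1 X28.00 Y0.00 E0.3511
G1 X28.00 Y26.50 E0.6835
G1 X0.00 Y26.50 E1.0346
G1 X0.00 Y0.00 E1.3669

At z = 5.3 mm: the cube is present — its section is the full 28×26.5 rectangle. The outline is a single polygon with 4 vertices. Extrusion per mm of travel: 0.8 × 0.1 / (π × 1.425²) = 0.012540. Accumulating E over each segment gives final E = 1.3669.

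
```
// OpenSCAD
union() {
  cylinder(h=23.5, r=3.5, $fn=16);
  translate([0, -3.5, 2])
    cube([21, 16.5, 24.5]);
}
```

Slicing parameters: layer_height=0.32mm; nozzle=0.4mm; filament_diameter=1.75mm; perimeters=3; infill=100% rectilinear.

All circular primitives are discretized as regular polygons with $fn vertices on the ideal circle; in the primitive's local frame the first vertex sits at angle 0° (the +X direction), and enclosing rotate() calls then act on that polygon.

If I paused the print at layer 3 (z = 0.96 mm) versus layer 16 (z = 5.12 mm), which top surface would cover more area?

layer 16 (z = 5.12 mm)

Layer 3 (z = 0.96): the cylinder: section is a regular 16-gon, circumradius r=3.5 (area = (16/2)·3.500²·sin(360°/16) = 37.50 mm²); the cube at (0, -3.5) is not intersected at this z (z outside [2, 26.5]); Taking the union: only the r=3.5 cylinder is present, so the union is just that shape — area = 37.50 mm². So its area = 37.50 mm². Layer 16 (z = 5.12): the cylinder: section is a regular 16-gon, circumradius r=3.5 (area = (16/2)·3.500²·sin(360°/16) = 37.50 mm²); the cube at (0, -3.5) (footprint 21×16.5) is included at this height (area 346.50 mm²); Taking the union: the regions partially overlap — summed areas 384.00 mm² minus the doubly-counted overlap 18.75 mm² gives 365.25 mm² — area = 365.25 mm². So its area = 365.25 mm². Layer 16 is larger (365.25 vs 37.50 mm²).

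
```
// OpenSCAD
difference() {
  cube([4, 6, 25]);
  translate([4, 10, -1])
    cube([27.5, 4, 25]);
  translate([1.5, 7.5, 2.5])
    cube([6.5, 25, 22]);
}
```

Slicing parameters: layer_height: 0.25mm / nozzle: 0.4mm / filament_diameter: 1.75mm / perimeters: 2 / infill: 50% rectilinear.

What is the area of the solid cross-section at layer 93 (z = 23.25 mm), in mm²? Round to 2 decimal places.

At z = 23.25 mm: the 4×6 cube contributes its full rectangle (area 24.00 mm²); the 27.5×4 cube at (4, 10) contributes its full rectangle (area 110.00 mm²); the cube at (1.5, 7.5) is present — its section is the full 6.5×25 rectangle (area 162.50 mm²); Subtracting the remaining from the first: starting from the 4×6 cube (24.00 mm²), the 27.5×4 cube at (4, 10) misses the remaining region (no effect); the 6.5×25 cube at (1.5, 7.5) misses the remaining region (no effect) — area = 24.00 mm². Overall, the cross-section is a single solid region. Net area = 24.00 mm².

24.00 mm²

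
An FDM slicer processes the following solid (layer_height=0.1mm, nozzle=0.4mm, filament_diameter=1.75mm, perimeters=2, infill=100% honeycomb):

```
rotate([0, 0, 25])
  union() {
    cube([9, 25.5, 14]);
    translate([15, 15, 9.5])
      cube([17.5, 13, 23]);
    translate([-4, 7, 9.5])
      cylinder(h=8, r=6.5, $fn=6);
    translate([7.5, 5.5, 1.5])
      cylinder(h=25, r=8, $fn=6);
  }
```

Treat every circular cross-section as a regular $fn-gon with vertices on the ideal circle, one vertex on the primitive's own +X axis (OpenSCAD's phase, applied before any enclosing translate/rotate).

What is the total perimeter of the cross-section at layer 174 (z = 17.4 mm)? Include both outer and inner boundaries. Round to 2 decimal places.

At z = 17.4 mm: the cube does not reach this height (z outside [0, 14]); the 17.5×13 cube at (15, 15) contributes its full rectangle (perimeter 61.00 mm); the r=6.5 cylinder at (-4, 7) contributes a regular 6-gon of circumradius 6.5 (perimeter = 2·6·6.500·sin(180°/6) = 39.00 mm); the r=8 cylinder at (7.5, 5.5) gives a regular 6-gon of circumradius 8 (constant along its height) (perimeter = 2·6·8.000·sin(180°/6) = 48.00 mm); Combining (union): the regions partially overlap (shared area 7.14 mm²), so the edge portions inside another operand are dropped and the merged outline is re-measured after clipping — boundary = 136.00 mm; (rotated 25° about Z; rotation is an isometry so areas/perimeters/island counts are preserved). Overall, the cross-section has 2 separate islands. Total boundary length (outer) = 136.00 mm.

136.00 mm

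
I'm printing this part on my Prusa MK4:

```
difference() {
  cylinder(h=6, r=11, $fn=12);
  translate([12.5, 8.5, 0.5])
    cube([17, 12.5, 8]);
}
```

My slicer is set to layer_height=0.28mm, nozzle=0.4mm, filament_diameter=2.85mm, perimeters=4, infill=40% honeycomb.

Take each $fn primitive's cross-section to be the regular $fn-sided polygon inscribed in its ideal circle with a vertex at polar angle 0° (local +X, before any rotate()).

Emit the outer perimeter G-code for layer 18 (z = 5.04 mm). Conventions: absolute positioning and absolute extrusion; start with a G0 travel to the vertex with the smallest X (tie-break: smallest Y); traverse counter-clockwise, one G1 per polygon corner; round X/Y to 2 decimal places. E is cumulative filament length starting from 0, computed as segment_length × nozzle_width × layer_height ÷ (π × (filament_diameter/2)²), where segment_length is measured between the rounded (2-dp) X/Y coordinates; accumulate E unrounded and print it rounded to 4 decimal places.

At z = 5.04 mm: the cylinder: section is a regular 12-gon, circumradius r=11; the 17×12.5 cube at (12.5, 8.5) contributes its full rectangle; Subtracting the remaining from the first: starting from the r=11 cylinder, the 17×12.5 cube at (12.5, 8.5) misses the remaining region (no effect) — 1 connected region. The outline is a single polygon with 12 vertices. Extrusion per mm of travel: 0.4 × 0.28 / (π × 1.425²) = 0.017557. Accumulating E over each segment gives final E = 1.1998.

G0 X-11.00 Y0.00 Z5.04
G1 X-9.53 Y-5.50 E0.1000
G1 X-5.50 Y-9.53 E0.2000
G1 X0.00 Y-11.00 E0.3000
G1 X5.50 Y-9.53 E0.3999
G1 X9.53 Y-5.50 E0.5000
G1 X11.00 Y0.00 E0.5999
G1 X9.53 Y5.50 E0.6999
G1 X5.50 Y9.53 E0.7999
G1 X0.00 Y11.00 E0.8999
G1 X-5.50 Y9.53 E0.9998
G1 X-9.53 Y5.50 E1.0999
G1 X-11.00 Y0.00 E1.1998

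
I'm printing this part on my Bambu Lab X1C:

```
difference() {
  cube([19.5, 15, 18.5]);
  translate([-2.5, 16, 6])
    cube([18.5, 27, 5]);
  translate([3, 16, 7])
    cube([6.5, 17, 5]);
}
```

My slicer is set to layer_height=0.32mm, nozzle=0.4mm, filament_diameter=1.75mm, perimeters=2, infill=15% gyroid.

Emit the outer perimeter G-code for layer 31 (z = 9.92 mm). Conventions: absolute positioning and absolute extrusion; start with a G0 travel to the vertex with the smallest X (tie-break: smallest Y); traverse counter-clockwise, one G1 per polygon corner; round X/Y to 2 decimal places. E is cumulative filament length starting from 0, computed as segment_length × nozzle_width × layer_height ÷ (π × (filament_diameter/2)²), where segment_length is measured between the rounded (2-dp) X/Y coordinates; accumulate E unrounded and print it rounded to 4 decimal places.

At z = 9.92 mm: the 19.5×15 cube contributes its full rectangle; the cube at (-2.5, 16) (footprint 18.5×27) is included at this height; the cube at (3, 16) is present — its section is the full 6.5×17 rectangle; After the difference (first − rest): starting from the 19.5×15 cube, the 18.5×27 cube at (-2.5, 16) misses the remaining region (no effect); the 6.5×17 cube at (3, 16) misses the remaining region (no effect) — 1 connected region. The outline is a single polygon with 4 vertices. Extrusion per mm of travel: 0.4 × 0.32 / (π × 0.875²) = 0.053216. Accumulating E over each segment gives final E = 3.6719.

G0 X0.00 Y0.00 Z9.92
G1 X19.50 Y0.00 E1.0377
G1 X19.50 Y15.00 E1.8360
G1 X0.00 Y15.00 E2.8737
G1 X0.00 Y0.00 E3.6719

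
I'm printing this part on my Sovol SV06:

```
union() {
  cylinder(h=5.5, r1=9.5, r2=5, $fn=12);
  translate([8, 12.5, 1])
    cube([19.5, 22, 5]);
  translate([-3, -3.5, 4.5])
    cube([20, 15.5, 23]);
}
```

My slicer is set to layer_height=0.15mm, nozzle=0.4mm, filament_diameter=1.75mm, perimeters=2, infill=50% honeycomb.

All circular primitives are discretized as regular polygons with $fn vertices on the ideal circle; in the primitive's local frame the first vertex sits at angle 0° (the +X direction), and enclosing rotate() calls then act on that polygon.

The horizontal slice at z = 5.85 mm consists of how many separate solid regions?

2

At z = 5.85 mm: the cone is not intersected at this z (z outside [0, 5.5]); the cube at (8, 12.5) is present — its section is the full 19.5×22 rectangle; the cube at (-3, -3.5) is present — its section is the full 20×15.5 rectangle; Combining (union): the 2 present regions are separate (no shared area or edge), so areas and boundary lengths simply add and each stays a separate island — 2 connected regions. The result has 2 disconnected regions.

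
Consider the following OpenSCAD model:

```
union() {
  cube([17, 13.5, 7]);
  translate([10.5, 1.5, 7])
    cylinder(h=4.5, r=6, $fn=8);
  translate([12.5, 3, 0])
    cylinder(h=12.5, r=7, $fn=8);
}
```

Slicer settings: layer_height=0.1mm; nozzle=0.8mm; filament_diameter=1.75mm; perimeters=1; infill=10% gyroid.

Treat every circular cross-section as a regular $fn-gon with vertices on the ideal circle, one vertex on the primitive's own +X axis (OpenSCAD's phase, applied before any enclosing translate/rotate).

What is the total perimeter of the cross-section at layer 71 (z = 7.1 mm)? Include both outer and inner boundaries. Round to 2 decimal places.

45.41 mm

At z = 7.1 mm: the cube is absent (z outside [0, 7]); the r=6 cylinder at (10.5, 1.5) gives a regular 8-gon of circumradius 6 (constant along its height) (perimeter = 2·8·6.000·sin(180°/8) = 36.74 mm); the r=7 cylinder at (12.5, 3) contributes a regular 8-gon of circumradius 7 (perimeter = 2·8·7.000·sin(180°/8) = 42.86 mm); Combining (union): the regions partially overlap (shared area 87.17 mm²), so the edge portions inside another operand are dropped and the merged outline is re-measured after clipping — boundary = 45.41 mm. Overall, the cross-section is a single solid region. Total boundary length (outer) = 45.41 mm.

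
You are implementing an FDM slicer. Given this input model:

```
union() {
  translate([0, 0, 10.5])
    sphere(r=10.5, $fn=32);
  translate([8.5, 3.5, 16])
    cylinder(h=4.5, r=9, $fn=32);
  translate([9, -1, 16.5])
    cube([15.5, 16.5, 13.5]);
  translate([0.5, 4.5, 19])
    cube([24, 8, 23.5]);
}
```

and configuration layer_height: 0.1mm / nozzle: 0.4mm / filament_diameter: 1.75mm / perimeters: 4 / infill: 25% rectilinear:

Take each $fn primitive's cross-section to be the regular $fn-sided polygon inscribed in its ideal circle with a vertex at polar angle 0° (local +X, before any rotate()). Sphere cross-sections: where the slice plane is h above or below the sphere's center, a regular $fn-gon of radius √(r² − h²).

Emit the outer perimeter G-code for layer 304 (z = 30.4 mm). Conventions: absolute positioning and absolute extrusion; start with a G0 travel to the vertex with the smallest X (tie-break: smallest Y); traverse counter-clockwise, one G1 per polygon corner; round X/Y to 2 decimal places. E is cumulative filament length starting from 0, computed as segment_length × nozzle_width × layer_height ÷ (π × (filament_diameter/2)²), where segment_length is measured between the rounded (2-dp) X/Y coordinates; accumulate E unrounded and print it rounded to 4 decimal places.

At z = 30.4 mm: the sphere does not reach this height (|z−center|=19.900 > r=10.5); the cylinder at (8.5, 3.5) is not intersected at this z (z outside [16, 20.5]); the cube at (9, -1) is absent (z outside [16.5, 30]); the cube at (0.5, 4.5) is present — its section is the full 24×8 rectangle; Combining (union): only the 24×8 cube at (0.5, 4.5) is present, so the union is just that shape — 1 connected region. The outline is a single polygon with 4 vertices. Extrusion per mm of travel: 0.4 × 0.1 / (π × 0.875²) = 0.016630. Accumulating E over each segment gives final E = 1.0643.

G0 X0.50 Y4.50 Z30.40
G1 X24.50 Y4.50 E0.3991
G1 X24.50 Y12.50 E0.5322
G1 X0.50 Y12.50 E0.9313
G1 X0.50 Y4.50 E1.0643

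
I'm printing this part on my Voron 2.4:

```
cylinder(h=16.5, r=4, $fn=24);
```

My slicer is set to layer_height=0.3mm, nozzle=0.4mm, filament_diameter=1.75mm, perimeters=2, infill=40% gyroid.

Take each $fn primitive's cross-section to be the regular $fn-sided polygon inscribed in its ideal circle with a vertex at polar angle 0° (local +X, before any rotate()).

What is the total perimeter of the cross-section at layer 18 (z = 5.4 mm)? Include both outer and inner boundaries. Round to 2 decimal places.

At z = 5.4 mm: the r=4 cylinder contributes a regular 24-gon of circumradius 4 (perimeter = 2·24·4.000·sin(180°/24) = 25.06 mm). Overall, the cross-section is a single solid region. Total boundary length (outer) = 25.06 mm.

25.06 mm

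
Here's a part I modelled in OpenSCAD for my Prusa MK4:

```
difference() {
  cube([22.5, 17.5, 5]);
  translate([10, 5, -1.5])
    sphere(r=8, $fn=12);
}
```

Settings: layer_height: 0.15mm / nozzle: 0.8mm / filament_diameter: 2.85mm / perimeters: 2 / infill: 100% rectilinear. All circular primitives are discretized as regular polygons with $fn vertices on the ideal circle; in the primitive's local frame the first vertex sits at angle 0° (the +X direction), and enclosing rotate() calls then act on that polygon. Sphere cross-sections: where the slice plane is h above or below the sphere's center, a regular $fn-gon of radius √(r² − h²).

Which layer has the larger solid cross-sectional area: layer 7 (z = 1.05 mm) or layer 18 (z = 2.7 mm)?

Layer 7 (z = 1.05): the cube (footprint 22.5×17.5) is included at this height (area 393.75 mm²); the r=8 sphere at (10, 5) slices to a regular 12-gon of circumradius 7.583 (√(r²−h²) with h=2.55 from center) (area = (12/2)·7.583²·sin(360°/12) = 172.49 mm²); Taking the first minus the rest: starting from the 22.5×17.5 cube (393.75 mm²), the r=8 sphere at (10, 5) partially overlaps it — only the 154.31 mm² overlap (of its 172.49 mm²) is removed, clipping the outline — area = 239.44 mm². So its area = 239.44 mm². Layer 18 (z = 2.7): the cube (footprint 22.5×17.5) is included at this height (area 393.75 mm²); the r=8 sphere at (10, 5) slices to a regular 12-gon of circumradius 6.809 (√(r²−h²) with h=4.2 from center) (area = (12/2)·6.809²·sin(360°/12) = 139.08 mm²); Subtracting the remaining from the first: starting from the 22.5×17.5 cube (393.75 mm²), the r=8 sphere at (10, 5) partially overlaps it — only the 129.07 mm² overlap (of its 139.08 mm²) is removed, clipping the outline — area = 264.68 mm². So its area = 264.68 mm². Layer 18 is larger (264.68 vs 239.44 mm²).

layer 18 (z = 2.7 mm)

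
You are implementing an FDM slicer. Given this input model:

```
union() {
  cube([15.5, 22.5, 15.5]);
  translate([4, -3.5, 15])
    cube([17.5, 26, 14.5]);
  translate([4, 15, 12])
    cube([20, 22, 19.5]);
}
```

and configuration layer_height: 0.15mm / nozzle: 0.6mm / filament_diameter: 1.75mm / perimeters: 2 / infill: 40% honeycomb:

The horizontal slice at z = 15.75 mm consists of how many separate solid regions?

At z = 15.75 mm: the cube is absent (z outside [0, 15.5]); the cube at (4, -3.5) is present — its section is the full 17.5×26 rectangle; the cube at (4, 15) is present — its section is the full 20×22 rectangle; Taking the union: the regions partially overlap (shared area 131.25 mm²), so overlapping operands fuse into one piece — 1 connected region. The result has 1 disconnected region.

1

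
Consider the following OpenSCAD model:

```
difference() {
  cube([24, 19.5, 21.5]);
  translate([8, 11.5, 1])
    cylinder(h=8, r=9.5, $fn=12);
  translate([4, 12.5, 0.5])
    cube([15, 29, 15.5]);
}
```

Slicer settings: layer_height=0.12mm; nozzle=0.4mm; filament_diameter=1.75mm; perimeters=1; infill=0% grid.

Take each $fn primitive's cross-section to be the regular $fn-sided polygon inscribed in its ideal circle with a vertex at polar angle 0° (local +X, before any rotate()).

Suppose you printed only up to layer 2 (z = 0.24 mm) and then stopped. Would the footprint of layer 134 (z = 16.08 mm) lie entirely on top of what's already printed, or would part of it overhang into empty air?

entirely on top

Compare the two slices. At z = 0.24: the cube is present — its section is the full 24×19.5 rectangle (area 468.00 mm²); the cylinder at (8, 11.5) is not intersected at this z (z outside [1, 9]); the cube at (4, 12.5) is absent (z outside [0.5, 16]); After the difference (first − rest): none of the subtracted shapes is present at this height, so the 24×19.5 cube is unchanged — area = 468.00 mm². At z = 16.08: the 24×19.5 cube contributes its full rectangle (area 468.00 mm²); the cylinder at (8, 11.5) is absent (z outside [1, 9]); the cube at (4, 12.5) is not intersected at this z (z outside [0.5, 16]); After the difference (first − rest): none of the subtracted shapes is present at this height, so the 24×19.5 cube is unchanged — area = 468.00 mm². Checking containment: the cross-section at z = 16.08 is a subset of the cross-section at z = 0.24.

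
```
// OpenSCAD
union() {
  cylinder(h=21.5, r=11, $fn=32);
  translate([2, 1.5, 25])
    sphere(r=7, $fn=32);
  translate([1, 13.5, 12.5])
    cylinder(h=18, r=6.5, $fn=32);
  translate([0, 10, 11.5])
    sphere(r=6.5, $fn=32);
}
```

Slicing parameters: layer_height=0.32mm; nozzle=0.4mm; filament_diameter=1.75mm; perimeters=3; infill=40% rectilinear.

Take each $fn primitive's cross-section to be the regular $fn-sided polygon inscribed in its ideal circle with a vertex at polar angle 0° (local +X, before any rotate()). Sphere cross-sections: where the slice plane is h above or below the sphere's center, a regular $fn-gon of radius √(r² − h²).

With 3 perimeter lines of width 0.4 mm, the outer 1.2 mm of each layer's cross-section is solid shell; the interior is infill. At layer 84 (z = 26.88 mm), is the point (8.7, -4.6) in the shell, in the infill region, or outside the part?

At z = 26.88 mm: the cylinder is not intersected at this z (z outside [0, 21.5]); the sphere at (2, 1.5): section is a regular 32-gon, circumradius = √(r²−h²) = √(7²−1.88²) = 6.743; the r=6.5 cylinder at (1, 13.5) gives a regular 32-gon of circumradius 6.5 (constant along its height); the sphere at (0, 10) does not reach this height (|z−center|=15.380 > r=6.5); Combining (union): the regions partially overlap (shared area 4.21 mm²), so overlapping operands fuse into one piece — 1 connected region. Overall, the cross-section is a single solid region. The nearest boundary edge runs (7.61, -2.25)→(6.77, -3.27); distance from the point to it = 2.34 mm. The point is not inside any of the regions above, so it lies outside the cross-section (2.34 mm from the nearest boundary).

outside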